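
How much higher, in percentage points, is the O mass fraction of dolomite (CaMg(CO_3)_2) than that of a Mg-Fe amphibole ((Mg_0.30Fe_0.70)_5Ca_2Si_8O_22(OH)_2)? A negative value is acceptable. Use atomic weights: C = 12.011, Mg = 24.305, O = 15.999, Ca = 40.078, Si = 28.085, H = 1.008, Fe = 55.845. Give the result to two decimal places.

10.45 percentage points

First mineral: 95.994 g O in 184.399 g formula = 52.06 wt% O.
Second mineral: 383.976 g O in 922.743 g formula = 41.61 wt% O.
52.06% − 41.61% gives a difference of 10.45 percentage points.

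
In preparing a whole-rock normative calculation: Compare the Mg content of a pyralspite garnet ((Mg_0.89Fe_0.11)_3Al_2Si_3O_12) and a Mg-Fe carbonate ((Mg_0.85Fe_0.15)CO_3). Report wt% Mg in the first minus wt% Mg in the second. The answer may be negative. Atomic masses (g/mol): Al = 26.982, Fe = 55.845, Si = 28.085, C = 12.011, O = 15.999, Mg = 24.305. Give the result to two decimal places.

-7.51 percentage points

Mg in (Mg_0.89Fe_0.11)_3Al_2Si_3O_12: molar mass 413.530 g/mol; 2.67×24.305 = 64.894 g → 15.69 wt%.
Mg in (Mg_0.85Fe_0.15)CO_3: molar mass 89.044 g/mol; 0.85×24.305 = 20.659 g → 23.20 wt%.
Difference = 15.69 − 23.20 = -7.51 percentage points.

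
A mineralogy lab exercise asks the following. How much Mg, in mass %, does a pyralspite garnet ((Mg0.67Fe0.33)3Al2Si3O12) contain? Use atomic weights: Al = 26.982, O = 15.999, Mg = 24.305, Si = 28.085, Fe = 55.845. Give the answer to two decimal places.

Molar mass of (Mg0.67Fe0.33)3Al2Si3O12: 2.01·24.305 + 0.99·55.845 + 2·26.982 + 3·28.085 + 12·15.999 = 434.347 g/mol.
Mass of Mg per formula unit: 2.01 × 24.305 = 48.853 g.
Weight fraction Mg = 48.853 / 434.347 = 0.1125.

11.25 mass %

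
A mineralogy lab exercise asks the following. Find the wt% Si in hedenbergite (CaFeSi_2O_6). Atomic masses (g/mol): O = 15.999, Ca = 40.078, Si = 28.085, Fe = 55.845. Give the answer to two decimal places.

Molar mass of CaFeSi_2O_6: 1*40.078 + 1*55.845 + 2*28.085 + 6*15.999 = 248.087 g/mol.
Mass of Si per formula unit: 2 × 28.085 = 56.170 g.
Weight fraction Si = 56.170 / 248.087 = 0.2264.

22.64 weight percent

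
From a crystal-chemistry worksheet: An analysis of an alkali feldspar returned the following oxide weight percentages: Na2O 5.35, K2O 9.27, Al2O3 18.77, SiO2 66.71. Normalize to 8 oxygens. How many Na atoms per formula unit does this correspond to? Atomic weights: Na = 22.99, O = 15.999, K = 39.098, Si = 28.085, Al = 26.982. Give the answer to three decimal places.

5.35 wt% Na2O ÷ 61.979 g/mol = 0.08632 mol, giving 0.17264 Na and 0.08632 O.
9.27 wt% K2O ÷ 94.195 g/mol = 0.09841 mol, giving 0.19682 K and 0.09841 O.
18.77 wt% Al2O3 ÷ 101.961 g/mol = 0.18409 mol, giving 0.36818 Al and 0.55227 O.
66.71 wt% SiO2 ÷ 60.083 g/mol = 1.11030 mol, giving 1.11030 Si and 2.22060 O.
Oxygen sums to 2.95760; scaling by 8/2.95760 = 2.70490 puts the formula on 8 O.
Na: 0.17264 × 2.70490 = 0.467 atoms per formula unit.

0.467 Na apfu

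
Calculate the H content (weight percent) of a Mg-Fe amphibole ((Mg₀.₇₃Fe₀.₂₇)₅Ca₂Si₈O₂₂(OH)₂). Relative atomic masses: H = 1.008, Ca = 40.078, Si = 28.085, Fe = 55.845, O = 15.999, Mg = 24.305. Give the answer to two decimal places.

0.24 weight percent

Formula mass = 3.65*24.305 + 1.35*55.845 + 2*40.078 + 8*28.085 + 24*15.999 + 2*1.008 = 854.932 g/mol, of which 2.016 g is H.
So H makes up 2.016/854.932 = 0.0024 of the mass, i.e. 0.24%.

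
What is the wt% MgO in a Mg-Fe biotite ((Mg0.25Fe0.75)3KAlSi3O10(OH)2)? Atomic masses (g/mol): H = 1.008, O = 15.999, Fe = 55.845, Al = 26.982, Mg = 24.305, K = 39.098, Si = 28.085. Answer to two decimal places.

6.19 wt%

Formula mass = 488.219 g/mol.
0.75 Mg → 0.7500 mol MgO per formula unit; M(MgO) = 40.304, so MgO mass = 30.228 g.
30.228/488.219 × 100 = 6.19 wt%.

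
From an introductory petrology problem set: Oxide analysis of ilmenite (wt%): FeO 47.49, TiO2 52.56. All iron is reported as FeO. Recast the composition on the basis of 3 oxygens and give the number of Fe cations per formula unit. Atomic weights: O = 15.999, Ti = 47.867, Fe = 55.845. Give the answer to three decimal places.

1.003 Fe apfu

47.49 wt% FeO ÷ 71.844 g/mol = 0.66102 mol, giving 0.66102 Fe and 0.66102 O.
52.56 wt% TiO2 ÷ 79.865 g/mol = 0.65811 mol, giving 0.65811 Ti and 1.31622 O.
Oxygen sums to 1.97724; scaling by 3/1.97724 = 1.51727 puts the formula on 3 O.
Fe: 0.66102 × 1.51727 = 1.003 atoms per formula unit.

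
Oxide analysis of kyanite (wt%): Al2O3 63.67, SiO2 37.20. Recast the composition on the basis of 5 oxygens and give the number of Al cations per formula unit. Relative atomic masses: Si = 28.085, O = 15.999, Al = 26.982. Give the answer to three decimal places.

2.007 Al apfu

Al2O3 (M=101.961): mol = 0.62445; Al = 1.24890, O = 1.87335.
SiO2 (M=60.083): mol = 0.61914; Si = 0.61914, O = 1.23828.
ΣO = 3.11163; factor = 5/ΣO = 1.60687.
Al apfu = 1.24890 × 1.60687 = 2.007.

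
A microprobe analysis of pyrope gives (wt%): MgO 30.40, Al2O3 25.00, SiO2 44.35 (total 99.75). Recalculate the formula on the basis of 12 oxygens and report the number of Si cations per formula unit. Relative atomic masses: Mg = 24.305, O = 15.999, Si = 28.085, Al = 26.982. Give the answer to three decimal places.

2.986 Si apfu

MgO (M=40.304): mol = 0.75427; Mg = 0.75427, O = 0.75427.
Al2O3 (M=101.961): mol = 0.24519; Al = 0.49038, O = 0.73557.
SiO2 (M=60.083): mol = 0.73815; Si = 0.73815, O = 1.47630.
ΣO = 2.96614; factor = 12/ΣO = 4.04566.
Si apfu = 0.73815 × 4.04566 = 2.986.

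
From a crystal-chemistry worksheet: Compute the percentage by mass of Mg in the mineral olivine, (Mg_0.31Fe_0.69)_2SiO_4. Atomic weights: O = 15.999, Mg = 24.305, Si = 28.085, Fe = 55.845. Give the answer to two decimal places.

Molar mass of (Mg_0.31Fe_0.69)_2SiO_4: 0.62·24.305 + 1.38·55.845 + 1·28.085 + 4·15.999 = 184.216 g/mol.
Mass of Mg per formula unit: 0.62 × 24.305 = 15.069 g.
Weight fraction Mg = 15.069 / 184.216 = 0.0818.

8.18 wt%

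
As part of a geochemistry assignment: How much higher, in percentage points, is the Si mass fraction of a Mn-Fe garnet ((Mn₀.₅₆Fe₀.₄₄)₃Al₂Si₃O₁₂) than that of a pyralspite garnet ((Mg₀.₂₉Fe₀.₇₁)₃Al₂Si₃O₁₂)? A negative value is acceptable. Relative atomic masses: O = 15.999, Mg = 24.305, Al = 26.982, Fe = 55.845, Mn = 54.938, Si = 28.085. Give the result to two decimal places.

-0.94 percentage points

Si in (Mn₀.₅₆Fe₀.₄₄)₃Al₂Si₃O₁₂: molar mass 496.218 g/mol; 3×28.085 = 84.255 g → 16.98 wt%.
Si in (Mg₀.₂₉Fe₀.₇₁)₃Al₂Si₃O₁₂: molar mass 470.302 g/mol; 3×28.085 = 84.255 g → 17.92 wt%.
Difference = 16.98 − 17.92 = -0.94 percentage points.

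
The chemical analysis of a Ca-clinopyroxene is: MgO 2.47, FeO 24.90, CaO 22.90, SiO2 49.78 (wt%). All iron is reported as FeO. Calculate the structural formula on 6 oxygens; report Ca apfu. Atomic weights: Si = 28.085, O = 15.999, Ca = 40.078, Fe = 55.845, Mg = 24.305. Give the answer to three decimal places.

0.991 Ca apfu

MgO: 2.47/40.304 = 0.06128 mol → 0.06128 mol Mg, 0.06128 mol O.
FeO: 24.90/71.844 = 0.34658 mol → 0.34658 mol Fe, 0.34658 mol O.
CaO: 22.90/56.077 = 0.40837 mol → 0.40837 mol Ca, 0.40837 mol O.
SiO2: 49.78/60.083 = 0.82852 mol → 0.82852 mol Si, 1.65704 mol O.
Total oxygen = 2.47327 mol. Normalization factor = 6/2.47327 = 2.42594.
Ca per 6 O = 0.40837 × 2.42594 = 0.991.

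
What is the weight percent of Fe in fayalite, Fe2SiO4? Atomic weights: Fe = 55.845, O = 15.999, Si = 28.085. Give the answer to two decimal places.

54.81 weight percent

M(Fe2SiO4) = 203.771 g/mol.
Fe contributes 2 × 55.845 = 111.690 g per mole.
111.690/203.771 = 0.5481 → 54.81%.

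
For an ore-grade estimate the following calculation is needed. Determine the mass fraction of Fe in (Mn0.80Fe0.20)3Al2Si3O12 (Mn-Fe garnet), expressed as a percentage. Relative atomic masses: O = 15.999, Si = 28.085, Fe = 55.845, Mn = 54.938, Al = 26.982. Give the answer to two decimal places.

Molar mass of (Mn0.80Fe0.20)3Al2Si3O12: 2.40*54.938 + 0.60*55.845 + 2*26.982 + 3*28.085 + 12*15.999 = 495.565 g/mol.
Mass of Fe per formula unit: 0.60 × 55.845 = 33.507 g.
Weight fraction Fe = 33.507 / 495.565 = 0.0676.

6.76 wt%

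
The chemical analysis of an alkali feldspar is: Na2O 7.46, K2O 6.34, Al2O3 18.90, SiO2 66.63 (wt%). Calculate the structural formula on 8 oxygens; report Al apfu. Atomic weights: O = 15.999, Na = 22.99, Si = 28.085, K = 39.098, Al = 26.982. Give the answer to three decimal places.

1.001 Al apfu

Na2O (M=61.979): mol = 0.12036; Na = 0.24072, O = 0.12036.
K2O (M=94.195): mol = 0.06731; K = 0.13462, O = 0.06731.
Al2O3 (M=101.961): mol = 0.18536; Al = 0.37072, O = 0.55608.
SiO2 (M=60.083): mol = 1.10897; Si = 1.10897, O = 2.21794.
ΣO = 2.96169; factor = 8/ΣO = 2.70116.
Al apfu = 0.37072 × 2.70116 = 1.001.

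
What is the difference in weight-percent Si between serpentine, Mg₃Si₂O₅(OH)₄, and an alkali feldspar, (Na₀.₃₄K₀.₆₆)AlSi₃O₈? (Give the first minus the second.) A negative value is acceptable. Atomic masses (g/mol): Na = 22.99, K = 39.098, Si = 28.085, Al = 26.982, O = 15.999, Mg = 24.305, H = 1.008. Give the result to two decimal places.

-10.61 percentage points

First mineral: 56.170 g Si in 277.108 g formula = 20.27 wt% Si.
Second mineral: 84.255 g Si in 272.850 g formula = 30.88 wt% Si.
20.27% − 30.88% gives a difference of -10.61 percentage points.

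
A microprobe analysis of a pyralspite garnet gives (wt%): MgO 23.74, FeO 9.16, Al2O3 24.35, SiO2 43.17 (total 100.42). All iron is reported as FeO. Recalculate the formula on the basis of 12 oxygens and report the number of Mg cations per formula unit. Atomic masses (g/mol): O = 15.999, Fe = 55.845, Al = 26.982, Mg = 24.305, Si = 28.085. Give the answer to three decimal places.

2.463 Mg apfu

MgO: 23.74/40.304 = 0.58902 mol → 0.58902 mol Mg, 0.58902 mol O.
FeO: 9.16/71.844 = 0.12750 mol → 0.12750 mol Fe, 0.12750 mol O.
Al2O3: 24.35/101.961 = 0.23882 mol → 0.47764 mol Al, 0.71646 mol O.
SiO2: 43.17/60.083 = 0.71851 mol → 0.71851 mol Si, 1.43702 mol O.
Total oxygen = 2.87000 mol. Normalization factor = 12/2.87000 = 4.18118.
Mg per 12 O = 0.58902 × 4.18118 = 2.463.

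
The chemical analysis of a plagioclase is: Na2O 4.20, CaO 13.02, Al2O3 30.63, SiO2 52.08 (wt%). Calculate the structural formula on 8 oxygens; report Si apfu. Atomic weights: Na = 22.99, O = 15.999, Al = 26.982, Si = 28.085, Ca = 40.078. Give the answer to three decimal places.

2.363 Si apfu

4.20 wt% Na2O ÷ 61.979 g/mol = 0.06776 mol, giving 0.13552 Na and 0.06776 O.
13.02 wt% CaO ÷ 56.077 g/mol = 0.23218 mol, giving 0.23218 Ca and 0.23218 O.
30.63 wt% Al2O3 ÷ 101.961 g/mol = 0.30041 mol, giving 0.60082 Al and 0.90123 O.
52.08 wt% SiO2 ÷ 60.083 g/mol = 0.86680 mol, giving 0.86680 Si and 1.73360 O.
Oxygen sums to 2.93477; scaling by 8/2.93477 = 2.72594 puts the formula on 8 O.
Si: 0.86680 × 2.72594 = 2.363 atoms per formula unit.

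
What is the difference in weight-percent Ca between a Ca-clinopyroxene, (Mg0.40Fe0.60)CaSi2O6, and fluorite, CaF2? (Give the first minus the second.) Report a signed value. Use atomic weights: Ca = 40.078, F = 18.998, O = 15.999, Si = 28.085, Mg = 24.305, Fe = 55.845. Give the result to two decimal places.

M((Mg0.40Fe0.60)CaSi2O6) = 235.471 g/mol, so wt% Ca = 40.078/235.471 × 100 = 17.02%.
M(CaF2) = 78.074 g/mol, so wt% Ca = 40.078/78.074 × 100 = 51.33%.
17.02 − 51.33 = -34.31 pp.

-34.31 percentage points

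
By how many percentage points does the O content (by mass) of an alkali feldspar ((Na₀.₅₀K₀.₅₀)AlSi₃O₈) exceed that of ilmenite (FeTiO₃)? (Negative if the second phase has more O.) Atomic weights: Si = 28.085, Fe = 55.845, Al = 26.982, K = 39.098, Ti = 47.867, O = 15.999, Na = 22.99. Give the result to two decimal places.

First mineral: 127.992 g O in 270.273 g formula = 47.36 wt% O.
Second mineral: 47.997 g O in 151.709 g formula = 31.64 wt% O.
47.36% − 31.64% gives a difference of 15.72 percentage points.

15.72 percentage points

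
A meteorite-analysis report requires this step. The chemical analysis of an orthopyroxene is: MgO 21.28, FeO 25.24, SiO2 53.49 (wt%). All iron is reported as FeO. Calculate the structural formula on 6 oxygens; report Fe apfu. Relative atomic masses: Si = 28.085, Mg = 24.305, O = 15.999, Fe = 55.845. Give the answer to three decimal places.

0.792 Fe apfu

MgO: 21.28/40.304 = 0.52799 mol → 0.52799 mol Mg, 0.52799 mol O.
FeO: 25.24/71.844 = 0.35132 mol → 0.35132 mol Fe, 0.35132 mol O.
SiO2: 53.49/60.083 = 0.89027 mol → 0.89027 mol Si, 1.78054 mol O.
Total oxygen = 2.65985 mol. Normalization factor = 6/2.65985 = 2.25577.
Fe per 6 O = 0.35132 × 2.25577 = 0.792.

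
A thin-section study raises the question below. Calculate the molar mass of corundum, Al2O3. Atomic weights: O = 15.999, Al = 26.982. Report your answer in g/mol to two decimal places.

101.96 g/mol

The formula mass is the sum 2(26.982) + 3(15.999).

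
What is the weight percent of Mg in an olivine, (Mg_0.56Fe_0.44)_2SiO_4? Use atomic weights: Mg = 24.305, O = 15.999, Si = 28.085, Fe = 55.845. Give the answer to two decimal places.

Molar mass of (Mg_0.56Fe_0.44)_2SiO_4: 1.12*24.305 + 0.88*55.845 + 1*28.085 + 4*15.999 = 168.446 g/mol.
Mass of Mg per formula unit: 1.12 × 24.305 = 27.222 g.
Weight fraction Mg = 27.222 / 168.446 = 0.1616.

16.16 wt%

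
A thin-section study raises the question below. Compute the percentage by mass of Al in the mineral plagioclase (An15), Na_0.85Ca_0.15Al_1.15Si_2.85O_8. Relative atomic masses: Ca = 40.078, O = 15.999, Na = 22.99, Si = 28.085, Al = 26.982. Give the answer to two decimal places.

Formula mass = 0.85·22.99 + 0.15·40.078 + 1.15·26.982 + 2.85·28.085 + 8·15.999 = 264.617 g/mol, of which 31.029 g is Al.
So Al makes up 31.029/264.617 = 0.1173 of the mass, i.e. 11.73%.

11.73 wt%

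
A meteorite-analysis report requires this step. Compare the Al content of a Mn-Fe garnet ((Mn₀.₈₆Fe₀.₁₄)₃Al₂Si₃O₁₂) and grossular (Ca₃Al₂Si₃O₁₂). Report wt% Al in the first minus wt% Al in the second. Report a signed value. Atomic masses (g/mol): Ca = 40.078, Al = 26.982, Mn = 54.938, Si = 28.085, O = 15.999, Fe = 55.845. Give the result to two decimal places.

-1.09 percentage points

M((Mn₀.₈₆Fe₀.₁₄)₃Al₂Si₃O₁₂) = 495.402 g/mol, so wt% Al = 53.964/495.402 × 100 = 10.89%.
M(Ca₃Al₂Si₃O₁₂) = 450.441 g/mol, so wt% Al = 53.964/450.441 × 100 = 11.98%.
10.89 − 11.98 = -1.09 pp.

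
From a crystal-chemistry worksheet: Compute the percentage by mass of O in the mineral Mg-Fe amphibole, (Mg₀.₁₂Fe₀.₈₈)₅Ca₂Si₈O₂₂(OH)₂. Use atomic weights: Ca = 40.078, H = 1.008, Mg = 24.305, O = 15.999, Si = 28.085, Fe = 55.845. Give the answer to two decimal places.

40.37 mass %

M((Mg₀.₁₂Fe₀.₈₈)₅Ca₂Si₈O₂₂(OH)₂) = 951.129 g/mol.
O contributes 24 × 15.999 = 383.976 g per mole.
383.976/951.129 = 0.4037 → 40.37%.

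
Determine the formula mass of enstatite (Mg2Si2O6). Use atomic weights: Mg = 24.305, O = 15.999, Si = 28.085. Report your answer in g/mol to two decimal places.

200.77 g/mol

M = 2×24.305 + 2×28.085 + 6×15.999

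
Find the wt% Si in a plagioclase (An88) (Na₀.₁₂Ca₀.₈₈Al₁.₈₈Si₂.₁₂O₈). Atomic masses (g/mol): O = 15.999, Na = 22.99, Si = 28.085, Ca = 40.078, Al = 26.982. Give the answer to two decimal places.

21.55 mass %

Formula mass = 0.12×22.99 + 0.88×40.078 + 1.88×26.982 + 2.12×28.085 + 8×15.999 = 276.286 g/mol, of which 59.540 g is Si.
So Si makes up 59.540/276.286 = 0.2155 of the mass, i.e. 21.55%.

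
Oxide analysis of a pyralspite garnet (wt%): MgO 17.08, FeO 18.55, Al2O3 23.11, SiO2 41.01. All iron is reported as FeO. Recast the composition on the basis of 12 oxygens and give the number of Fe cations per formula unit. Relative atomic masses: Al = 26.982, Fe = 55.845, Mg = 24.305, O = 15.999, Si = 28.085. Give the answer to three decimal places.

17.08 wt% MgO ÷ 40.304 g/mol = 0.42378 mol, giving 0.42378 Mg and 0.42378 O.
18.55 wt% FeO ÷ 71.844 g/mol = 0.25820 mol, giving 0.25820 Fe and 0.25820 O.
23.11 wt% Al2O3 ÷ 101.961 g/mol = 0.22666 mol, giving 0.45332 Al and 0.67998 O.
41.01 wt% SiO2 ÷ 60.083 g/mol = 0.68256 mol, giving 0.68256 Si and 1.36512 O.
Oxygen sums to 2.72708; scaling by 12/2.72708 = 4.40031 puts the formula on 12 O.
Fe: 0.25820 × 4.40031 = 1.136 atoms per formula unit.

1.136 Fe apfu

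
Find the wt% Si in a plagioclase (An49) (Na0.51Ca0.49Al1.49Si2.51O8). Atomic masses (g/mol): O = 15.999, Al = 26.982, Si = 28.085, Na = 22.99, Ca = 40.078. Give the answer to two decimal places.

Formula mass = 0.51·22.99 + 0.49·40.078 + 1.49·26.982 + 2.51·28.085 + 8·15.999 = 270.052 g/mol, of which 70.493 g is Si.
So Si makes up 70.493/270.052 = 0.2610 of the mass, i.e. 26.10%.

26.10 wt%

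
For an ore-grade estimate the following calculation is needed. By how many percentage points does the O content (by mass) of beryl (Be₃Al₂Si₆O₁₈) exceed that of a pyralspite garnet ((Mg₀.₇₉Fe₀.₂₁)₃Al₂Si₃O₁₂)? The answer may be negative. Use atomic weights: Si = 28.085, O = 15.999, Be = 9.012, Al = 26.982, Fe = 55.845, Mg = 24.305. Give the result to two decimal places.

First mineral: 287.982 g O in 537.492 g formula = 53.58 wt% O.
Second mineral: 191.988 g O in 422.992 g formula = 45.39 wt% O.
53.58% − 45.39% gives a difference of 8.19 percentage points.

8.19 percentage points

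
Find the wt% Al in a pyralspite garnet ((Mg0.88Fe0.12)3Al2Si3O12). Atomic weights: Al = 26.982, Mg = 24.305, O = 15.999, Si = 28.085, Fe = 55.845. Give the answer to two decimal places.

13.02 mass %

Molar mass of (Mg0.88Fe0.12)3Al2Si3O12: 2.64*24.305 + 0.36*55.845 + 2*26.982 + 3*28.085 + 12*15.999 = 414.476 g/mol.
Mass of Al per formula unit: 2 × 26.982 = 53.964 g.
Weight fraction Al = 53.964 / 414.476 = 0.1302.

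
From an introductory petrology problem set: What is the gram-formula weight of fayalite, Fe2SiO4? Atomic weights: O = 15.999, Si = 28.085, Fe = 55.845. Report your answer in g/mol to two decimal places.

203.77 g/mol

Fe: 2 × 55.845 = 111.6900
Si: 1 × 28.085 = 28.0850
O: 4 × 15.999 = 63.9960
Summing the contributions gives the formula mass.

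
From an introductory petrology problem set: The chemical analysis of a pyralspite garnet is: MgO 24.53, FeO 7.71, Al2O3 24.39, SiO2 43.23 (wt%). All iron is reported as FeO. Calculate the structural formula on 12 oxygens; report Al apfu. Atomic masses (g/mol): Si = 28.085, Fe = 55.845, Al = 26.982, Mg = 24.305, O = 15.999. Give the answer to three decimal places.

1.999 Al apfu

MgO: 24.53/40.304 = 0.60862 mol → 0.60862 mol Mg, 0.60862 mol O.
FeO: 7.71/71.844 = 0.10732 mol → 0.10732 mol Fe, 0.10732 mol O.
Al2O3: 24.39/101.961 = 0.23921 mol → 0.47842 mol Al, 0.71763 mol O.
SiO2: 43.23/60.083 = 0.71950 mol → 0.71950 mol Si, 1.43900 mol O.
Total oxygen = 2.87257 mol. Normalization factor = 12/2.87257 = 4.17744.
Al per 12 O = 0.47842 × 4.17744 = 1.999.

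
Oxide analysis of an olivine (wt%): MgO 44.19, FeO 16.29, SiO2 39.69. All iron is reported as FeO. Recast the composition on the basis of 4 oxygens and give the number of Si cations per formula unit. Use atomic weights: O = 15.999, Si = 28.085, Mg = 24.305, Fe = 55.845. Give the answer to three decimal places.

0.999 Si apfu

MgO: 44.19/40.304 = 1.09642 mol → 1.09642 mol Mg, 1.09642 mol O.
FeO: 16.29/71.844 = 0.22674 mol → 0.22674 mol Fe, 0.22674 mol O.
SiO2: 39.69/60.083 = 0.66059 mol → 0.66059 mol Si, 1.32118 mol O.
Total oxygen = 2.64434 mol. Normalization factor = 4/2.64434 = 1.51266.
Si per 4 O = 0.66059 × 1.51266 = 0.999.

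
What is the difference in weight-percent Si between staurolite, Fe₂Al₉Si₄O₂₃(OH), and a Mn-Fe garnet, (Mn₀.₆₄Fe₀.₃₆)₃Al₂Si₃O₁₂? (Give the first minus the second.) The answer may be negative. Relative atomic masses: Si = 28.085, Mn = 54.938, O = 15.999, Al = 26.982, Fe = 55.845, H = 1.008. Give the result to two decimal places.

-3.80 percentage points

First mineral: 112.340 g Si in 851.852 g formula = 13.19 wt% Si.
Second mineral: 84.255 g Si in 496.001 g formula = 16.99 wt% Si.
13.19% − 16.99% gives a difference of -3.80 percentage points.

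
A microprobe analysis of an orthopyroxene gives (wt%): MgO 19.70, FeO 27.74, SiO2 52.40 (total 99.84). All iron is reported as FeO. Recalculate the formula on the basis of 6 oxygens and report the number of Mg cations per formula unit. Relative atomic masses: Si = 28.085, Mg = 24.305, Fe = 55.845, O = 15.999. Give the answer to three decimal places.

MgO: 19.70/40.304 = 0.48879 mol → 0.48879 mol Mg, 0.48879 mol O.
FeO: 27.74/71.844 = 0.38611 mol → 0.38611 mol Fe, 0.38611 mol O.
SiO2: 52.40/60.083 = 0.87213 mol → 0.87213 mol Si, 1.74426 mol O.
Total oxygen = 2.61916 mol. Normalization factor = 6/2.61916 = 2.29081.
Mg per 6 O = 0.48879 × 2.29081 = 1.120.

1.120 Mg apfu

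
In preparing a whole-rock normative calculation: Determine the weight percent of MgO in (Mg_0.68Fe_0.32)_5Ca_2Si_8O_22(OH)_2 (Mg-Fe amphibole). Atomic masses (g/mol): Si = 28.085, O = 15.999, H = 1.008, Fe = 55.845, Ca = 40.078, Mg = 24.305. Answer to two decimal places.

15.88 wt%

Formula mass = 862.817 g/mol.
3.40 Mg → 3.4000 mol MgO per formula unit; M(MgO) = 40.304, so MgO mass = 137.034 g.
137.034/862.817 × 100 = 15.88 wt%.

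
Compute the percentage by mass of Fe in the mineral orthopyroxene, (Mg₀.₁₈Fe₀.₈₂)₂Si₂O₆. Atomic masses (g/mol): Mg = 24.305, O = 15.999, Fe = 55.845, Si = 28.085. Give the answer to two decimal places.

Formula mass = 0.36*24.305 + 1.64*55.845 + 2*28.085 + 6*15.999 = 252.500 g/mol, of which 91.586 g is Fe.
So Fe makes up 91.586/252.500 = 0.3627 of the mass, i.e. 36.27%.

36.27 weight percent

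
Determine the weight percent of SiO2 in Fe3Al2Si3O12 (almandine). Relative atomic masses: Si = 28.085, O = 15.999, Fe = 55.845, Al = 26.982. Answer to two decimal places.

36.21 wt%

Molar mass of Fe3Al2Si3O12 = 3*55.845 + 2*26.982 + 3*28.085 + 12*15.999 = 497.742 g/mol.
Each formula unit contains 3 Si, equivalent to 3/1 = 3.0000 mol SiO2.
M(SiO2) = 1×28.085 + 2×15.999 = 60.083 g/mol.
Mass of SiO2 per formula unit = 3.0000 × 60.083 = 180.249 g.
SiO2 wt% = 180.249 / 497.742 × 100 = 36.21%.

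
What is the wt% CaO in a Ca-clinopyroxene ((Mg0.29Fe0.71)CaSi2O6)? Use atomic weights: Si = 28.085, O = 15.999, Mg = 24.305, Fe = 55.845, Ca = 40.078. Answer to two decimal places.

Formula mass = 238.940 g/mol.
1 Ca → 1.0000 mol CaO per formula unit; M(CaO) = 56.077, so CaO mass = 56.077 g.
56.077/238.940 × 100 = 23.47 wt%.

23.47 wt%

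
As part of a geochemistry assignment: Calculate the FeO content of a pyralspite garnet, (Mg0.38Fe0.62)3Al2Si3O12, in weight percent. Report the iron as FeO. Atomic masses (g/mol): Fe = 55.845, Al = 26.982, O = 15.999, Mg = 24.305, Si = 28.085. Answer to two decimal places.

Molar mass of (Mg0.38Fe0.62)3Al2Si3O12 = 1.14·24.305 + 1.86·55.845 + 2·26.982 + 3·28.085 + 12·15.999 = 461.786 g/mol.
Each formula unit contains 1.86 Fe, equivalent to 1.86/1 = 1.8600 mol FeO.
M(FeO) = 1×55.845 + 1×15.999 = 71.844 g/mol.
Mass of FeO per formula unit = 1.8600 × 71.844 = 133.630 g.
FeO wt% = 133.630 / 461.786 × 100 = 28.94%.

28.94 wt%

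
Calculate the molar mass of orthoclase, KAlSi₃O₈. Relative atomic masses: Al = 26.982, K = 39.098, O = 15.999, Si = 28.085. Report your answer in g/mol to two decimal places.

The formula mass is the sum 1*39.098 + 1*26.982 + 3*28.085 + 8*15.999.

278.33 g/mol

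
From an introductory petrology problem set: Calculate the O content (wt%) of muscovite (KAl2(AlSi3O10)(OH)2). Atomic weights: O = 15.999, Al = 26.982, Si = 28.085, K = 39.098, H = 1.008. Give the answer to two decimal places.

48.20 wt%

M(KAl2(AlSi3O10)(OH)2) = 398.303 g/mol.
O contributes 12 × 15.999 = 191.988 g per mole.
191.988/398.303 = 0.4820 → 48.20%.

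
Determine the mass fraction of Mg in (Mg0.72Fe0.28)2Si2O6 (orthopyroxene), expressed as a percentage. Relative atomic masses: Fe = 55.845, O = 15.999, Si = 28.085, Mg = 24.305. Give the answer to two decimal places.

16.02 weight percent

Molar mass of (Mg0.72Fe0.28)2Si2O6: 1.44·24.305 + 0.56·55.845 + 2·28.085 + 6·15.999 = 218.436 g/mol.
Mass of Mg per formula unit: 1.44 × 24.305 = 34.999 g.
Weight fraction Mg = 34.999 / 218.436 = 0.1602.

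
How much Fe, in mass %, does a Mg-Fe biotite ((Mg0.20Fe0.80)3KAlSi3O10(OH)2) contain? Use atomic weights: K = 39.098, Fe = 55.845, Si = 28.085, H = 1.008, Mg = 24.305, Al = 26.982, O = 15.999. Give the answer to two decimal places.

27.19 mass %

M((Mg0.20Fe0.80)3KAlSi3O10(OH)2) = 492.950 g/mol.
Fe contributes 2.40 × 55.845 = 134.028 g per mole.
134.028/492.950 = 0.2719 → 27.19%.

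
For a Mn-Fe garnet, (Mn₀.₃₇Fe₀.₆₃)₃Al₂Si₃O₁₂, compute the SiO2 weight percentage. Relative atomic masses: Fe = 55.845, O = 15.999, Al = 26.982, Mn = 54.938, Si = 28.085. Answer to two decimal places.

36.29 wt%

Formula mass = 496.735 g/mol.
3 Si → 3.0000 mol SiO2 per formula unit; M(SiO2) = 60.083, so SiO2 mass = 180.249 g.
180.249/496.735 × 100 = 36.29 wt%.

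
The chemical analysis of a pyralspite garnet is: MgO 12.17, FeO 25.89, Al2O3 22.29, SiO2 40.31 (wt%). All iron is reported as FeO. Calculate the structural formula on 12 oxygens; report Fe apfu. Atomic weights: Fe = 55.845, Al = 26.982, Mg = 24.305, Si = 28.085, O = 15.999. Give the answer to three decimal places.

1.626 Fe apfu

12.17 wt% MgO ÷ 40.304 g/mol = 0.30196 mol, giving 0.30196 Mg and 0.30196 O.
25.89 wt% FeO ÷ 71.844 g/mol = 0.36036 mol, giving 0.36036 Fe and 0.36036 O.
22.29 wt% Al2O3 ÷ 101.961 g/mol = 0.21861 mol, giving 0.43722 Al and 0.65583 O.
40.31 wt% SiO2 ÷ 60.083 g/mol = 0.67091 mol, giving 0.67091 Si and 1.34182 O.
Oxygen sums to 2.65997; scaling by 12/2.65997 = 4.51133 puts the formula on 12 O.
Fe: 0.36036 × 4.51133 = 1.626 atoms per formula unit.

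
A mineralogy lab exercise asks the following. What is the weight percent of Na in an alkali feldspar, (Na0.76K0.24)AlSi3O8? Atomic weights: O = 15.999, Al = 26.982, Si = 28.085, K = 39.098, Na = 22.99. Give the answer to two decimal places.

Formula mass = 0.76*22.99 + 0.24*39.098 + 1*26.982 + 3*28.085 + 8*15.999 = 266.085 g/mol, of which 17.472 g is Na.
So Na makes up 17.472/266.085 = 0.0657 of the mass, i.e. 6.57%.

6.57 weight percent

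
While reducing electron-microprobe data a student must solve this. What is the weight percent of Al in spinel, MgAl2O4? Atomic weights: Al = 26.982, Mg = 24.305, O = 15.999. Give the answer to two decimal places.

37.93 weight percent

Formula mass = 1·24.305 + 2·26.982 + 4·15.999 = 142.265 g/mol, of which 53.964 g is Al.
So Al makes up 53.964/142.265 = 0.3793 of the mass, i.e. 37.93%.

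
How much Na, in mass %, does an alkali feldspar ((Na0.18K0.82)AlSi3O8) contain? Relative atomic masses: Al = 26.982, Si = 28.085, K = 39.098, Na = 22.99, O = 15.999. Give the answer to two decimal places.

1.50 mass %

Molar mass of (Na0.18K0.82)AlSi3O8: 0.18·22.99 + 0.82·39.098 + 1·26.982 + 3·28.085 + 8·15.999 = 275.428 g/mol.
Mass of Na per formula unit: 0.18 × 22.99 = 4.138 g.
Weight fraction Na = 4.138 / 275.428 = 0.0150.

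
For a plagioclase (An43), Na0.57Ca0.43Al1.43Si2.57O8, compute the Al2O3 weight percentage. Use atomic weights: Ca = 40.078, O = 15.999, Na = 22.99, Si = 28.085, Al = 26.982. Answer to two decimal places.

Molar mass of Na0.57Ca0.43Al1.43Si2.57O8 = 0.57×22.99 + 0.43×40.078 + 1.43×26.982 + 2.57×28.085 + 8×15.999 = 269.093 g/mol.
Each formula unit contains 1.43 Al, equivalent to 1.43/2 = 0.7150 mol Al2O3.
M(Al2O3) = 2×26.982 + 3×15.999 = 101.961 g/mol.
Mass of Al2O3 per formula unit = 0.7150 × 101.961 = 72.902 g.
Al2O3 wt% = 72.902 / 269.093 × 100 = 27.09%.

27.09 wt%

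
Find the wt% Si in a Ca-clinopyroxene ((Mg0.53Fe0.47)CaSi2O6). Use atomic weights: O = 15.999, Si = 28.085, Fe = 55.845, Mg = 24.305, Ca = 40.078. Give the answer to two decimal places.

24.28 weight percent

Molar mass of (Mg0.53Fe0.47)CaSi2O6: 0.53*24.305 + 0.47*55.845 + 1*40.078 + 2*28.085 + 6*15.999 = 231.371 g/mol.
Mass of Si per formula unit: 2 × 28.085 = 56.170 g.
Weight fraction Si = 56.170 / 231.371 = 0.2428.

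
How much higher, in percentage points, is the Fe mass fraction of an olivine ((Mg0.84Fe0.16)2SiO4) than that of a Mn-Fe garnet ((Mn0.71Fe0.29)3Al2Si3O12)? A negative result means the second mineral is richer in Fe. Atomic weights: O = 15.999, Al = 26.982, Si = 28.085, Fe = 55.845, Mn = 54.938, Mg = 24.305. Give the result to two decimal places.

2.05 percentage points

M((Mg0.84Fe0.16)2SiO4) = 150.784 g/mol, so wt% Fe = 17.870/150.784 × 100 = 11.85%.
M((Mn0.71Fe0.29)3Al2Si3O12) = 495.810 g/mol, so wt% Fe = 48.585/495.810 × 100 = 9.80%.
11.85 − 9.80 = 2.05 pp.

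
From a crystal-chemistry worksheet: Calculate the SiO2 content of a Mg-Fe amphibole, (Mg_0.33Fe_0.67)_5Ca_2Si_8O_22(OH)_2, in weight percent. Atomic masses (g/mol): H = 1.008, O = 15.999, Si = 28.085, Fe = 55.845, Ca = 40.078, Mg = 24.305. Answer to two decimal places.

52.36 wt%

Formula mass = 918.012 g/mol.
8 Si → 8.0000 mol SiO2 per formula unit; M(SiO2) = 60.083, so SiO2 mass = 480.664 g.
480.664/918.012 × 100 = 52.36 wt%.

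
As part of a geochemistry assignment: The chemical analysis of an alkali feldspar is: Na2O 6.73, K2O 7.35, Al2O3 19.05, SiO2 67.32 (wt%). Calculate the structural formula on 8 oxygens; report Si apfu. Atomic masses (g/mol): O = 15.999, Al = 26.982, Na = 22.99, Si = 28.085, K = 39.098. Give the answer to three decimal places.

3.000 Si apfu

Na2O: 6.73/61.979 = 0.10859 mol → 0.21718 mol Na, 0.10859 mol O.
K2O: 7.35/94.195 = 0.07803 mol → 0.15606 mol K, 0.07803 mol O.
Al2O3: 19.05/101.961 = 0.18684 mol → 0.37368 mol Al, 0.56052 mol O.
SiO2: 67.32/60.083 = 1.12045 mol → 1.12045 mol Si, 2.24090 mol O.
Total oxygen = 2.98804 mol. Normalization factor = 8/2.98804 = 2.67734.
Si per 8 O = 1.12045 × 2.67734 = 3.000.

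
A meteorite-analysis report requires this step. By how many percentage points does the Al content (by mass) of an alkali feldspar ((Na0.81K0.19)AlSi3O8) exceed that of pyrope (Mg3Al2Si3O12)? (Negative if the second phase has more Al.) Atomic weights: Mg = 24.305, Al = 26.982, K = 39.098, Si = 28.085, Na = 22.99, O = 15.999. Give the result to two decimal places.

M((Na0.81K0.19)AlSi3O8) = 265.280 g/mol, so wt% Al = 26.982/265.280 × 100 = 10.17%.
M(Mg3Al2Si3O12) = 403.122 g/mol, so wt% Al = 53.964/403.122 × 100 = 13.39%.
10.17 − 13.39 = -3.22 pp.

-3.22 percentage points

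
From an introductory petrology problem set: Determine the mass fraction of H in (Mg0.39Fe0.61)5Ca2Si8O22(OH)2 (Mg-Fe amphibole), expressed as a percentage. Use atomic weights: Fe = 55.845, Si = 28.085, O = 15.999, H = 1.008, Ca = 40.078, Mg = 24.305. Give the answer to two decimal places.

M((Mg0.39Fe0.61)5Ca2Si8O22(OH)2) = 908.550 g/mol.
H contributes 2 × 1.008 = 2.016 g per mole.
2.016/908.550 = 0.0022 → 0.22%.

0.22 wt%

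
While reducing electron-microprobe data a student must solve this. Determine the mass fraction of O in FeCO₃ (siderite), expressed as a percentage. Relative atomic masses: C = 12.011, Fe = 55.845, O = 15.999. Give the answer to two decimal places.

41.43 weight percent

Formula mass = 1×55.845 + 1×12.011 + 3×15.999 = 115.853 g/mol, of which 47.997 g is O.
So O makes up 47.997/115.853 = 0.4143 of the mass, i.e. 41.43%.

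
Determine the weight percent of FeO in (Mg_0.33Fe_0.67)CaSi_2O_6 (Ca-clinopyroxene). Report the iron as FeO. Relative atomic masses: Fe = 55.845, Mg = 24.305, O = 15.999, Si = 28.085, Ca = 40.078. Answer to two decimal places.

Molar mass of (Mg_0.33Fe_0.67)CaSi_2O_6 = 0.33·24.305 + 0.67·55.845 + 1·40.078 + 2·28.085 + 6·15.999 = 237.679 g/mol.
Each formula unit contains 0.67 Fe, equivalent to 0.67/1 = 0.6700 mol FeO.
M(FeO) = 1×55.845 + 1×15.999 = 71.844 g/mol.
Mass of FeO per formula unit = 0.6700 × 71.844 = 48.135 g.
FeO wt% = 48.135 / 237.679 × 100 = 20.25%.

20.25 wt%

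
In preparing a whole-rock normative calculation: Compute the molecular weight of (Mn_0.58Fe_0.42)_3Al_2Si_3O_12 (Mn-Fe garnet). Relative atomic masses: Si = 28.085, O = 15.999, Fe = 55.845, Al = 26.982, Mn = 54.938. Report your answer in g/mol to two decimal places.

496.16 g/mol

M = 1.74*54.938 + 1.26*55.845 + 2*26.982 + 3*28.085 + 12*15.999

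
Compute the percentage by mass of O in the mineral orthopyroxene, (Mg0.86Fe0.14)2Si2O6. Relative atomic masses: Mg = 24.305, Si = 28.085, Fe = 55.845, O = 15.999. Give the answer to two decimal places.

45.80 mass %

Formula mass = 1.72×24.305 + 0.28×55.845 + 2×28.085 + 6×15.999 = 209.605 g/mol, of which 95.994 g is O.
So O makes up 95.994/209.605 = 0.4580 of the mass, i.e. 45.80%.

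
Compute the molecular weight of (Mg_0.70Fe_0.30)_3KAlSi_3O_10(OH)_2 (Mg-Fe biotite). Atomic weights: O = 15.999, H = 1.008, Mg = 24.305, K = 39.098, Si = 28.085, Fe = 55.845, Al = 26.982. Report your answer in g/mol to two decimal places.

M = 2.10·24.305 + 0.90·55.845 + 1·39.098 + 1·26.982 + 3·28.085 + 12·15.999 + 2·1.008

445.64 g/mol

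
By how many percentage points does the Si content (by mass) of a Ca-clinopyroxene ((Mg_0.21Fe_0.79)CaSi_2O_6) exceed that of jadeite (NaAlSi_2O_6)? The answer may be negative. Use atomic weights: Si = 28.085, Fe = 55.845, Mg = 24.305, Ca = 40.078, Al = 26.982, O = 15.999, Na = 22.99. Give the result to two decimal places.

-4.53 percentage points

Si in (Mg_0.21Fe_0.79)CaSi_2O_6: molar mass 241.464 g/mol; 2×28.085 = 56.170 g → 23.26 wt%.
Si in NaAlSi_2O_6: molar mass 202.136 g/mol; 2×28.085 = 56.170 g → 27.79 wt%.
Difference = 23.26 − 27.79 = -4.53 percentage points.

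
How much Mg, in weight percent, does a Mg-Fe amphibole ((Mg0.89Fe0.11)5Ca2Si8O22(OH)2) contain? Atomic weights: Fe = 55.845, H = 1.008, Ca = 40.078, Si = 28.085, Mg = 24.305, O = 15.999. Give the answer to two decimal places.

Formula mass = 4.45×24.305 + 0.55×55.845 + 2×40.078 + 8×28.085 + 24×15.999 + 2×1.008 = 829.700 g/mol, of which 108.157 g is Mg.
So Mg makes up 108.157/829.700 = 0.1304 of the mass, i.e. 13.04%.

13.04 weight percent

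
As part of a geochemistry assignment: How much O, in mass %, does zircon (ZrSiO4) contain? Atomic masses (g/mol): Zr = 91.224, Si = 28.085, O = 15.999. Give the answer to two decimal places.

Molar mass of ZrSiO4: 1*91.224 + 1*28.085 + 4*15.999 = 183.305 g/mol.
Mass of O per formula unit: 4 × 15.999 = 63.996 g.
Weight fraction O = 63.996 / 183.305 = 0.3491.

34.91 mass %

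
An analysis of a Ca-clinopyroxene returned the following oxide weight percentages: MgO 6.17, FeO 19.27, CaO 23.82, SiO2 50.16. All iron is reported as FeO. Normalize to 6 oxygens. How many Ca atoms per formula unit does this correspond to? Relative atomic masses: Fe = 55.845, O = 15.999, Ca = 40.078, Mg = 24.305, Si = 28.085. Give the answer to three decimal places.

MgO: 6.17/40.304 = 0.15309 mol → 0.15309 mol Mg, 0.15309 mol O.
FeO: 19.27/71.844 = 0.26822 mol → 0.26822 mol Fe, 0.26822 mol O.
CaO: 23.82/56.077 = 0.42477 mol → 0.42477 mol Ca, 0.42477 mol O.
SiO2: 50.16/60.083 = 0.83485 mol → 0.83485 mol Si, 1.66970 mol O.
Total oxygen = 2.51578 mol. Normalization factor = 6/2.51578 = 2.38495.
Ca per 6 O = 0.42477 × 2.38495 = 1.013.

1.013 Ca apfu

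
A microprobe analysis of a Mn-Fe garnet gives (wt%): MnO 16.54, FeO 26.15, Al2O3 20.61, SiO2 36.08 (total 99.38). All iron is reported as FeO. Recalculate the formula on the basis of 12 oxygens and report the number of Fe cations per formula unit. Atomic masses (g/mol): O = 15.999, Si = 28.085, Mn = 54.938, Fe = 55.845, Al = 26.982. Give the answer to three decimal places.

1.816 Fe apfu

MnO (M=70.937): mol = 0.23316; Mn = 0.23316, O = 0.23316.
FeO (M=71.844): mol = 0.36398; Fe = 0.36398, O = 0.36398.
Al2O3 (M=101.961): mol = 0.20214; Al = 0.40428, O = 0.60642.
SiO2 (M=60.083): mol = 0.60050; Si = 0.60050, O = 1.20100.
ΣO = 2.40456; factor = 12/ΣO = 4.99052.
Fe apfu = 0.36398 × 4.99052 = 1.816.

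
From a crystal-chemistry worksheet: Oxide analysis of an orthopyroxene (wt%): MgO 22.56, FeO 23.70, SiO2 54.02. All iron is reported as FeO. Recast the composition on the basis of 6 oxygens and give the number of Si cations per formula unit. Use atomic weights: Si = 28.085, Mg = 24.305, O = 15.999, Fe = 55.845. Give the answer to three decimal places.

22.56 wt% MgO ÷ 40.304 g/mol = 0.55975 mol, giving 0.55975 Mg and 0.55975 O.
23.70 wt% FeO ÷ 71.844 g/mol = 0.32988 mol, giving 0.32988 Fe and 0.32988 O.
54.02 wt% SiO2 ÷ 60.083 g/mol = 0.89909 mol, giving 0.89909 Si and 1.79818 O.
Oxygen sums to 2.68781; scaling by 6/2.68781 = 2.23230 puts the formula on 6 O.
Si: 0.89909 × 2.23230 = 2.007 atoms per formula unit.

2.007 Si apfu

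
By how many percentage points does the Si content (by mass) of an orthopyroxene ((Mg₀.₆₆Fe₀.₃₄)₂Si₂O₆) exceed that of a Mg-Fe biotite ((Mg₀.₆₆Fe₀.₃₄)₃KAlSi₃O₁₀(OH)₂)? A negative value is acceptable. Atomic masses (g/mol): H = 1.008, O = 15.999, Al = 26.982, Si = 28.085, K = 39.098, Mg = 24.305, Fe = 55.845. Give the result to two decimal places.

6.53 percentage points

M((Mg₀.₆₆Fe₀.₃₄)₂Si₂O₆) = 222.221 g/mol, so wt% Si = 56.170/222.221 × 100 = 25.28%.
M((Mg₀.₆₆Fe₀.₃₄)₃KAlSi₃O₁₀(OH)₂) = 449.425 g/mol, so wt% Si = 84.255/449.425 × 100 = 18.75%.
25.28 − 18.75 = 6.53 pp.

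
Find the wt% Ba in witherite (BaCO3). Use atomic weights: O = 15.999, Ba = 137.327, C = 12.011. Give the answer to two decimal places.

69.59 wt%

Formula mass = 1×137.327 + 1×12.011 + 3×15.999 = 197.335 g/mol, of which 137.327 g is Ba.
So Ba makes up 137.327/197.335 = 0.6959 of the mass, i.e. 69.59%.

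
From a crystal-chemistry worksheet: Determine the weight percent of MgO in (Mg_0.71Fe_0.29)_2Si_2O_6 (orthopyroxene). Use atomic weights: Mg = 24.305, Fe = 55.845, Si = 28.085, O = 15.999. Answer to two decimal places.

26.13 wt%

M((Mg_0.71Fe_0.29)_2Si_2O_6) = 219.067 g/mol; M(MgO) = 40.304 g/mol.
Moles MgO per formula unit = 1.42 Mg ÷ 1 = 1.4200.
MgO fraction = (1.4200 × 40.304) / 219.067 = 57.232/219.067 = 0.2613.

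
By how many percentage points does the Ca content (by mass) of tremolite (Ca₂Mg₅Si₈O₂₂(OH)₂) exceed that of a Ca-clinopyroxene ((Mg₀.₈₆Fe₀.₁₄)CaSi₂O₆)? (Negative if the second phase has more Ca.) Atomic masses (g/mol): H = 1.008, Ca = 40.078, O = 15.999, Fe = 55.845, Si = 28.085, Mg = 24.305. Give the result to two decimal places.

M(Ca₂Mg₅Si₈O₂₂(OH)₂) = 812.353 g/mol, so wt% Ca = 80.156/812.353 × 100 = 9.87%.
M((Mg₀.₈₆Fe₀.₁₄)CaSi₂O₆) = 220.963 g/mol, so wt% Ca = 40.078/220.963 × 100 = 18.14%.
9.87 − 18.14 = -8.27 pp.

-8.27 percentage points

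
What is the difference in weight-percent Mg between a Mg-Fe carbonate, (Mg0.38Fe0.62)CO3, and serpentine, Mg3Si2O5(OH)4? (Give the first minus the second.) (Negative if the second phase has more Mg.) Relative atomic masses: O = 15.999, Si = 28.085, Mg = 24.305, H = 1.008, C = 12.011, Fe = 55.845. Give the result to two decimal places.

M((Mg0.38Fe0.62)CO3) = 103.868 g/mol, so wt% Mg = 9.236/103.868 × 100 = 8.89%.
M(Mg3Si2O5(OH)4) = 277.108 g/mol, so wt% Mg = 72.915/277.108 × 100 = 26.31%.
8.89 − 26.31 = -17.42 pp.

-17.42 percentage points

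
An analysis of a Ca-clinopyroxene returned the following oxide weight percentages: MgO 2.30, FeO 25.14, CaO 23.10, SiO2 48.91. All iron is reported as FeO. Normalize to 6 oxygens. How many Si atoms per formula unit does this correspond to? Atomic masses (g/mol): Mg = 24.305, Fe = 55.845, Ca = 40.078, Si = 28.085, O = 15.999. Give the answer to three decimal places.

1.996 Si apfu

MgO: 2.30/40.304 = 0.05707 mol → 0.05707 mol Mg, 0.05707 mol O.
FeO: 25.14/71.844 = 0.34992 mol → 0.34992 mol Fe, 0.34992 mol O.
CaO: 23.10/56.077 = 0.41193 mol → 0.41193 mol Ca, 0.41193 mol O.
SiO2: 48.91/60.083 = 0.81404 mol → 0.81404 mol Si, 1.62808 mol O.
Total oxygen = 2.44700 mol. Normalization factor = 6/2.44700 = 2.45198.
Si per 6 O = 0.81404 × 2.45198 = 1.996.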